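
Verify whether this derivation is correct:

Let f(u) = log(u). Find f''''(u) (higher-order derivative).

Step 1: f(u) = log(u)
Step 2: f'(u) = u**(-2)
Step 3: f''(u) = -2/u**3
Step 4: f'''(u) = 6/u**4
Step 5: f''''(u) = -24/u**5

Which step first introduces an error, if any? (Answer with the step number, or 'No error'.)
Step 2

Step 2 is incorrect due to a wrong exponent.
The step shows: u**(-2)
The correct value should be: 1/u

Explanation: The exponent -1 on u was incorrectly written as -2: the term 1/u was incorrectly written as u**(-2)
The later steps are derived from this incorrect expression, so the error originates in Step 2.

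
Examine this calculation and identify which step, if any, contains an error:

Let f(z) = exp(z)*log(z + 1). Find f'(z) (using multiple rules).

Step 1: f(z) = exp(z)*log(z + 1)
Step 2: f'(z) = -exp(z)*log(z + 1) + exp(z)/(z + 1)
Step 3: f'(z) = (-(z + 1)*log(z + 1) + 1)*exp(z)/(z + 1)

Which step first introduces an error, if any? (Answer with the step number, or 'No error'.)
Step 2

Step 2 is incorrect due to a sign flip.
The step shows: -exp(z)*log(z + 1) + exp(z)/(z + 1)
The correct value should be: exp(z)*log(z + 1) + exp(z)/(z + 1)

Explanation: The sign of one term was flipped: the term exp(z)*log(z + 1) was incorrectly written as -exp(z)*log(z + 1)
The later steps are derived from this incorrect expression, so the error originates in Step 2.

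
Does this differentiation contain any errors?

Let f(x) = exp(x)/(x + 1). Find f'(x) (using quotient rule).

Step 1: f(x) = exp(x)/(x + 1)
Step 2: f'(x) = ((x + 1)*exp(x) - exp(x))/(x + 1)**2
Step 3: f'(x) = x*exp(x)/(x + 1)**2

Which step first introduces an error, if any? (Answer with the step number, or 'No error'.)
No error

All steps in this derivation are correct.
The final answer f'(x) = x*exp(x)/(x + 1)**2 is valid.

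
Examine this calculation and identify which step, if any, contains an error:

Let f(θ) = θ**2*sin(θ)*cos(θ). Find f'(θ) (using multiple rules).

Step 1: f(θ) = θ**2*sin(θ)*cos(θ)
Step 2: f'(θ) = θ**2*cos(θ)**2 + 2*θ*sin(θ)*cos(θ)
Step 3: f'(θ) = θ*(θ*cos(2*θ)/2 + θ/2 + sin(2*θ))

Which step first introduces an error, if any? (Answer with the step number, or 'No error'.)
Step 2

Step 2 is incorrect due to a dropped term.
The step shows: θ**2*cos(θ)**2 + 2*θ*sin(θ)*cos(θ)
The correct value should be: -θ**2*sin(θ)**2 + θ**2*cos(θ)**2 + 2*θ*sin(θ)*cos(θ)

Explanation: A term was dropped: the term -θ**2*sin(θ)**2 was incorrectly omitted
The later steps are derived from this incorrect expression, so the error originates in Step 2.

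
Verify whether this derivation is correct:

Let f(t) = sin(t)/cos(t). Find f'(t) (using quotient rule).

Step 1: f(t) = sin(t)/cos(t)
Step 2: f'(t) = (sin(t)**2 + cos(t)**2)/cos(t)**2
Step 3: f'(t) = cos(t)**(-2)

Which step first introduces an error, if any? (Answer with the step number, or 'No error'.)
No error

All steps in this derivation are correct.
The final answer f'(t) = cos(t)**(-2) is valid.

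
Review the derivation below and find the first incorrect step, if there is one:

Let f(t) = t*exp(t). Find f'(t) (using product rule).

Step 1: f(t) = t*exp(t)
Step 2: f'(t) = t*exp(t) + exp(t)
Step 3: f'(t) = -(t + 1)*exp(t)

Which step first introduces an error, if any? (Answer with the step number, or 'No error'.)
Step 3

Step 3 is incorrect due to a sign flip.
The step shows: -(t + 1)*exp(t)
The correct value should be: (t + 1)*exp(t)

Explanation: The sign of the whole expression was flipped: the term (t + 1)*exp(t) was incorrectly written as -(t + 1)*exp(t)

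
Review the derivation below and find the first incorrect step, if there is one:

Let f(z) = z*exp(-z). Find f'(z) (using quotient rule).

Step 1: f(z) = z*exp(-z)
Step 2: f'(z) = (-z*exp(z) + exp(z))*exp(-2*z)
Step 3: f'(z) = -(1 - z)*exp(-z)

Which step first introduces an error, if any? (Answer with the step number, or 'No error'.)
Step 3

Step 3 is incorrect due to a sign flip.
The step shows: -(1 - z)*exp(-z)
The correct value should be: (1 - z)*exp(-z)

Explanation: The sign of the whole expression was flipped: the term (1 - z)*exp(-z) was incorrectly written as -(1 - z)*exp(-z)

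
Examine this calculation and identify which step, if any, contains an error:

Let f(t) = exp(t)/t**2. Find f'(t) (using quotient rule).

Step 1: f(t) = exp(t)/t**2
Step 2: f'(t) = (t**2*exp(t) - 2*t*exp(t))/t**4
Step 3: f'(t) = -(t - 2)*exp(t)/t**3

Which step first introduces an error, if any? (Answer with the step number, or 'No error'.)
Step 3

Step 3 is incorrect due to a sign flip.
The step shows: -(t - 2)*exp(t)/t**3
The correct value should be: (t - 2)*exp(t)/t**3

Explanation: The sign of the whole expression was flipped: the term (t - 2)*exp(t)/t**3 was incorrectly written as -(t - 2)*exp(t)/t**3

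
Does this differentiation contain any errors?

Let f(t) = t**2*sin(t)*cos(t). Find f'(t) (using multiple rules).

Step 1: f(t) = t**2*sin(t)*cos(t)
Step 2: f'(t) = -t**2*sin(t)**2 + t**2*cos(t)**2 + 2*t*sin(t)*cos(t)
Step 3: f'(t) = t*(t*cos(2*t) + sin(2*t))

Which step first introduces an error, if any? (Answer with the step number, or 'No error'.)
No error

All steps in this derivation are correct.
The final answer f'(t) = t*(t*cos(2*t) + sin(2*t)) is valid.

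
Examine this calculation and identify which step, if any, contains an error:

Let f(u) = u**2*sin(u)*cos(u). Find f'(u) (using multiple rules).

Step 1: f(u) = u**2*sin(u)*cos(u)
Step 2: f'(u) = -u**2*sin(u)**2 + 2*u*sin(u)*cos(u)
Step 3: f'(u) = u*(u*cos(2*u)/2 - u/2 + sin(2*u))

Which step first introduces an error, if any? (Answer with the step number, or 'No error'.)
Step 2

Step 2 is incorrect due to a dropped term.
The step shows: -u**2*sin(u)**2 + 2*u*sin(u)*cos(u)
The correct value should be: -u**2*sin(u)**2 + u**2*cos(u)**2 + 2*u*sin(u)*cos(u)

Explanation: A term was dropped: the term u**2*cos(u)**2 was incorrectly omitted
The later steps are derived from this incorrect expression, so the error originates in Step 2.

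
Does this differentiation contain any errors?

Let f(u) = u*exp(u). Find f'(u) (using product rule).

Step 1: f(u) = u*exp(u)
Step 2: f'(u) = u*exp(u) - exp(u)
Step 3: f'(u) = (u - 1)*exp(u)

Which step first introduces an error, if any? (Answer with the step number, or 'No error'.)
Step 2

Step 2 is incorrect due to a sign flip.
The step shows: u*exp(u) - exp(u)
The correct value should be: u*exp(u) + exp(u)

Explanation: The sign of one term was flipped: the term exp(u) was incorrectly written as -exp(u)
The later steps are derived from this incorrect expression, so the error originates in Step 2.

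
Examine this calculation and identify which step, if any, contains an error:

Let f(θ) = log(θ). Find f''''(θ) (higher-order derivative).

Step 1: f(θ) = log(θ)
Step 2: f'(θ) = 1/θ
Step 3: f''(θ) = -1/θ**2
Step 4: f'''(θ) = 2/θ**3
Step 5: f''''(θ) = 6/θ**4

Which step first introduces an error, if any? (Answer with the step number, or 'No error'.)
Step 5

Step 5 is incorrect due to a sign flip.
The step shows: 6/θ**4
The correct value should be: -6/θ**4

Explanation: The sign of the whole expression was flipped: the term -6/θ**4 was incorrectly written as 6/θ**4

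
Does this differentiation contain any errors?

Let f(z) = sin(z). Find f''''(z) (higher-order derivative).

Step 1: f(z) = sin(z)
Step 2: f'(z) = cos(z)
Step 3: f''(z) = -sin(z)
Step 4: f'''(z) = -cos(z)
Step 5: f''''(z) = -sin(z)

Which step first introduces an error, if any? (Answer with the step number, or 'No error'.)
Step 5

Step 5 is incorrect due to a sign flip.
The step shows: -sin(z)
The correct value should be: sin(z)

Explanation: The sign of the whole expression was flipped: the term sin(z) was incorrectly written as -sin(z)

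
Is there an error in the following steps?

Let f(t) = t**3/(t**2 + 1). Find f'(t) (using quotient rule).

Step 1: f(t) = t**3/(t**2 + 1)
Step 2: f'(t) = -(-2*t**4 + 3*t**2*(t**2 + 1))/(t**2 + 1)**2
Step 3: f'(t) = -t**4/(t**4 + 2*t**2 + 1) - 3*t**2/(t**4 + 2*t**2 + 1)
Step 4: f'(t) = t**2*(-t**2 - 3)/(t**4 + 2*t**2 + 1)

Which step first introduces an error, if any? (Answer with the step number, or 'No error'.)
Step 2

Step 2 is incorrect due to a sign flip.
The step shows: -(-2*t**4 + 3*t**2*(t**2 + 1))/(t**2 + 1)**2
The correct value should be: (-2*t**4 + 3*t**2*(t**2 + 1))/(t**2 + 1)**2

Explanation: The sign of the whole expression was flipped: the term (-2*t**4 + 3*t**2*(t**2 + 1))/(t**2 + 1)**2 was incorrectly written as -(-2*t**4 + 3*t**2*(t**2 + 1))/(t**2 + 1)**2
The later steps are derived from this incorrect expression, so the error originates in Step 2.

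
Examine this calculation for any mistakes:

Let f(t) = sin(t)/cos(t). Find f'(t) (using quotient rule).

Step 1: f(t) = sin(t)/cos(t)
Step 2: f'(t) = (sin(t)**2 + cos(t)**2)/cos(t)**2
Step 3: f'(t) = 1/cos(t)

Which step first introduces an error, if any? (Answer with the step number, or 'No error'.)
Step 3

Step 3 is incorrect due to a wrong exponent.
The step shows: 1/cos(t)
The correct value should be: cos(t)**(-2)

Explanation: The exponent -2 on cos(t) was incorrectly written as -1: the term cos(t)**(-2) was incorrectly written as 1/cos(t)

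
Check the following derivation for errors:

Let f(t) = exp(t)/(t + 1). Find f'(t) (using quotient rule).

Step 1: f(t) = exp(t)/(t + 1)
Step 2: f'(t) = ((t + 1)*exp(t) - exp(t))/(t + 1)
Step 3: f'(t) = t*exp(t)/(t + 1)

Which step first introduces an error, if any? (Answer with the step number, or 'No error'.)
Step 2

Step 2 is incorrect due to a wrong exponent.
The step shows: ((t + 1)*exp(t) - exp(t))/(t + 1)
The correct value should be: ((t + 1)*exp(t) - exp(t))/(t + 1)**2

Explanation: The exponent -2 on t + 1 was incorrectly written as -1: the term ((t + 1)*exp(t) - exp(t))/(t + 1)**2 was incorrectly written as ((t + 1)*exp(t) - exp(t))/(t + 1)
The later steps are derived from this incorrect expression, so the error originates in Step 2.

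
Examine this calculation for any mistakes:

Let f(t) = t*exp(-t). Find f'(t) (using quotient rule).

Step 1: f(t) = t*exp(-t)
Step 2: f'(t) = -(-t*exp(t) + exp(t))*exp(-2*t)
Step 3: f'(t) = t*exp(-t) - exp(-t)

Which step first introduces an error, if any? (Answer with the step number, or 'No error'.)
Step 2

Step 2 is incorrect due to a sign flip.
The step shows: -(-t*exp(t) + exp(t))*exp(-2*t)
The correct value should be: (-t*exp(t) + exp(t))*exp(-2*t)

Explanation: The sign of the whole expression was flipped: the term (-t*exp(t) + exp(t))*exp(-2*t) was incorrectly written as -(-t*exp(t) + exp(t))*exp(-2*t)
The later steps are derived from this incorrect expression, so the error originates in Step 2.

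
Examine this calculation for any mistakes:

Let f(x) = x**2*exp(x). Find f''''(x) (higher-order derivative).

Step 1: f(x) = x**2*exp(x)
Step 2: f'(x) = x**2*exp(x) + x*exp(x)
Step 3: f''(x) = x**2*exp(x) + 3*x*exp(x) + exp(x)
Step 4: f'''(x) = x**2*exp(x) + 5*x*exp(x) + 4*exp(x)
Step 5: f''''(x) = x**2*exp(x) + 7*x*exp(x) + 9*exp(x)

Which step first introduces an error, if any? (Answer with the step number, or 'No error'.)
Step 2

Step 2 is incorrect due to a wrong coefficient.
The step shows: x**2*exp(x) + x*exp(x)
The correct value should be: x**2*exp(x) + 2*x*exp(x)

Explanation: The coefficient 2 was incorrectly written as 1: the term 2*x*exp(x) was incorrectly written as x*exp(x)
The later steps are derived from this incorrect expression, so the error originates in Step 2.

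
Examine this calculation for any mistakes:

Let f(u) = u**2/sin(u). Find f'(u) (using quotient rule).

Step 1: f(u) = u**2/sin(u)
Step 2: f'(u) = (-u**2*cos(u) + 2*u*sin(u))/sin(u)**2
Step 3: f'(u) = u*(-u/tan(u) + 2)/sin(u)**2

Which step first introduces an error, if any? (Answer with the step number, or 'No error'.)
Step 3

Step 3 is incorrect due to a wrong exponent.
The step shows: u*(-u/tan(u) + 2)/sin(u)**2
The correct value should be: u*(-u/tan(u) + 2)/sin(u)

Explanation: The exponent -1 on sin(u) was incorrectly written as -2: the term u*(-u/tan(u) + 2)/sin(u) was incorrectly written as u*(-u/tan(u) + 2)/sin(u)**2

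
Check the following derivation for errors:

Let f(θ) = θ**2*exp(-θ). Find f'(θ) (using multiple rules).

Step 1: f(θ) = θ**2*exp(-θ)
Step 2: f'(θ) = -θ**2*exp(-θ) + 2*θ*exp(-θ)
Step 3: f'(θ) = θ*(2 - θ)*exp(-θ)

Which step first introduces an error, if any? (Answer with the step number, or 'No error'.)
No error

All steps in this derivation are correct.
The final answer f'(θ) = θ*(2 - θ)*exp(-θ) is valid.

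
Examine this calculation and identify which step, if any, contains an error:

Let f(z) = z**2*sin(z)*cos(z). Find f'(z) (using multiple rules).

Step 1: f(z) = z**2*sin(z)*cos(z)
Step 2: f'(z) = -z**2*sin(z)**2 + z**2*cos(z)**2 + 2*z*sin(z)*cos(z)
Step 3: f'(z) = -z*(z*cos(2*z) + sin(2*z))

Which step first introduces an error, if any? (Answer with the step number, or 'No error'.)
Step 3

Step 3 is incorrect due to a sign flip.
The step shows: -z*(z*cos(2*z) + sin(2*z))
The correct value should be: z*(z*cos(2*z) + sin(2*z))

Explanation: The sign of the whole expression was flipped: the term z*(z*cos(2*z) + sin(2*z)) was incorrectly written as -z*(z*cos(2*z) + sin(2*z))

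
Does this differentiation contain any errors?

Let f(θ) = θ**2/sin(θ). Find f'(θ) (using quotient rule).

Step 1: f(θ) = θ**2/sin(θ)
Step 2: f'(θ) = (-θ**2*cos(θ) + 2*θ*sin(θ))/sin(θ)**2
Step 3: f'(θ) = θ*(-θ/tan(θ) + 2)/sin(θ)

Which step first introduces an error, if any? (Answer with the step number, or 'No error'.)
No error

All steps in this derivation are correct.
The final answer f'(θ) = θ*(-θ/tan(θ) + 2)/sin(θ) is valid.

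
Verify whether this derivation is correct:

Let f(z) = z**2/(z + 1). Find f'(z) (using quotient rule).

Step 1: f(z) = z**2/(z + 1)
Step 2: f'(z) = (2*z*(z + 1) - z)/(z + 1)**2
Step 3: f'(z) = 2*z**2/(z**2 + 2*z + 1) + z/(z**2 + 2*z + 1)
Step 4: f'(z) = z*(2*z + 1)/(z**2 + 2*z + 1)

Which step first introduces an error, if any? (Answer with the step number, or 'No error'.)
Step 2

Step 2 is incorrect due to a wrong exponent.
The step shows: (2*z*(z + 1) - z)/(z + 1)**2
The correct value should be: (-z**2 + 2*z*(z + 1))/(z + 1)**2

Explanation: The exponent 2 on z was incorrectly written as 1: the term (-z**2 + 2*z*(z + 1))/(z + 1)**2 was incorrectly written as (2*z*(z + 1) - z)/(z + 1)**2
The later steps are derived from this incorrect expression, so the error originates in Step 2.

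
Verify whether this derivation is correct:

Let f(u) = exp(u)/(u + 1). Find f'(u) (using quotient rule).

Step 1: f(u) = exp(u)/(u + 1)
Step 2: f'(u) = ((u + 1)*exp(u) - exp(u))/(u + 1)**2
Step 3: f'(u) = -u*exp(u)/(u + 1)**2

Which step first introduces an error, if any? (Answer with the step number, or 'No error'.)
Step 3

Step 3 is incorrect due to a sign flip.
The step shows: -u*exp(u)/(u + 1)**2
The correct value should be: u*exp(u)/(u + 1)**2

Explanation: The sign of the whole expression was flipped: the term u*exp(u)/(u + 1)**2 was incorrectly written as -u*exp(u)/(u + 1)**2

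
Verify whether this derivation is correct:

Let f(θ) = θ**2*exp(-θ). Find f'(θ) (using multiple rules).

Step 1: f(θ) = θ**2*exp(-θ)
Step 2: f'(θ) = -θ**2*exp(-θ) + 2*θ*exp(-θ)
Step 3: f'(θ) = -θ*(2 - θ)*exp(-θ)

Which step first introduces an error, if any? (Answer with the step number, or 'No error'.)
Step 3

Step 3 is incorrect due to a sign flip.
The step shows: -θ*(2 - θ)*exp(-θ)
The correct value should be: θ*(2 - θ)*exp(-θ)

Explanation: The sign of the whole expression was flipped: the term θ*(2 - θ)*exp(-θ) was incorrectly written as -θ*(2 - θ)*exp(-θ)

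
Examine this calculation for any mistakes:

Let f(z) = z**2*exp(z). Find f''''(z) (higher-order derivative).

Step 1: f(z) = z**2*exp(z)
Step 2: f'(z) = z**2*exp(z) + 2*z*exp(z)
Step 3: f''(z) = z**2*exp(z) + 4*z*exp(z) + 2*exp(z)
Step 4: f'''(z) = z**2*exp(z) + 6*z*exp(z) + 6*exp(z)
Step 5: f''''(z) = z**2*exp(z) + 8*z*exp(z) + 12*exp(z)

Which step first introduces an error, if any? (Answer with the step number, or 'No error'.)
No error

All steps in this derivation are correct.
The final answer f''''(z) = z**2*exp(z) + 8*z*exp(z) + 12*exp(z) is valid.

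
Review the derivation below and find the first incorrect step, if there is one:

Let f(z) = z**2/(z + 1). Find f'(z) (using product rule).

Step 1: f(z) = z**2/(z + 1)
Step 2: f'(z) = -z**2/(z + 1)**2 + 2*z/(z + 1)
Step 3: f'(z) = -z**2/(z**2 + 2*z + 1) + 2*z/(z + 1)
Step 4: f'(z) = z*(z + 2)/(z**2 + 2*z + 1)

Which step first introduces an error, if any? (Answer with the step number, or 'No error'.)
No error

All steps in this derivation are correct.
The final answer f'(z) = z*(z + 2)/(z**2 + 2*z + 1) is valid.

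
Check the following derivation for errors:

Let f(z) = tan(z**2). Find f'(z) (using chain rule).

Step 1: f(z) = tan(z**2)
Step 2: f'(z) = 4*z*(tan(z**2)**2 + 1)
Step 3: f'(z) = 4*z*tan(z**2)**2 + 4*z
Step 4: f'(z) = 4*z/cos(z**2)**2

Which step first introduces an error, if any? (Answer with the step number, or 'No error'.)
Step 2

Step 2 is incorrect due to a wrong coefficient.
The step shows: 4*z*(tan(z**2)**2 + 1)
The correct value should be: 2*z*(tan(z**2)**2 + 1)

Explanation: The coefficient 2 was incorrectly written as 4: the term 2*z*(tan(z**2)**2 + 1) was incorrectly written as 4*z*(tan(z**2)**2 + 1)
The later steps are derived from this incorrect expression, so the error originates in Step 2.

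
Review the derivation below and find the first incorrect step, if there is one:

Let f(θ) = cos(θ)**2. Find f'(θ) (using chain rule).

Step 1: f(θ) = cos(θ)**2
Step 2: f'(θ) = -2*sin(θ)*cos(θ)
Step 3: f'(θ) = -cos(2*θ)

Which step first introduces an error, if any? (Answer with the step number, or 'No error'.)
Step 3

Step 3 is incorrect due to a wrong trig function.
The step shows: -cos(2*θ)
The correct value should be: -sin(2*θ)

Explanation: sin(2*θ) was incorrectly written as cos(2*θ): the term -sin(2*θ) was incorrectly written as -cos(2*θ)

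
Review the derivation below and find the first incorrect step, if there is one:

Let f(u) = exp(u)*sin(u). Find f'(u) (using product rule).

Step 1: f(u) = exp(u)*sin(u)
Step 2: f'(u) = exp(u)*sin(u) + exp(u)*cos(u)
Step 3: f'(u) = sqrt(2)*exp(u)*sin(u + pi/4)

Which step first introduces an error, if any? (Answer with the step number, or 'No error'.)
No error

All steps in this derivation are correct.
The final answer f'(u) = sqrt(2)*exp(u)*sin(u + pi/4) is valid.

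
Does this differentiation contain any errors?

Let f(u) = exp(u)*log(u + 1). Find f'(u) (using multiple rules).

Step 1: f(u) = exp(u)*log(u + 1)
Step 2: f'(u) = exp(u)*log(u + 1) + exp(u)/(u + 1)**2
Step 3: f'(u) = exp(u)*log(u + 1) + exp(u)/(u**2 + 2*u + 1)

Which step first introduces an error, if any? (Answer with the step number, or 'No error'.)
Step 2

Step 2 is incorrect due to a wrong exponent.
The step shows: exp(u)*log(u + 1) + exp(u)/(u + 1)**2
The correct value should be: exp(u)*log(u + 1) + exp(u)/(u + 1)

Explanation: The exponent -1 on u + 1 was incorrectly written as -2: the term exp(u)/(u + 1) was incorrectly written as exp(u)/(u + 1)**2
The later steps are derived from this incorrect expression, so the error originates in Step 2.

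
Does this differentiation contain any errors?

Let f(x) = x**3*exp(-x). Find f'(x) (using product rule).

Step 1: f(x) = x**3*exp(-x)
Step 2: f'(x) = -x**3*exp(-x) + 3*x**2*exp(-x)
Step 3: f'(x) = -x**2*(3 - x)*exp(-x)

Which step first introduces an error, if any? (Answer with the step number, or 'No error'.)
Step 3

Step 3 is incorrect due to a sign flip.
The step shows: -x**2*(3 - x)*exp(-x)
The correct value should be: x**2*(3 - x)*exp(-x)

Explanation: The sign of the whole expression was flipped: the term x**2*(3 - x)*exp(-x) was incorrectly written as -x**2*(3 - x)*exp(-x)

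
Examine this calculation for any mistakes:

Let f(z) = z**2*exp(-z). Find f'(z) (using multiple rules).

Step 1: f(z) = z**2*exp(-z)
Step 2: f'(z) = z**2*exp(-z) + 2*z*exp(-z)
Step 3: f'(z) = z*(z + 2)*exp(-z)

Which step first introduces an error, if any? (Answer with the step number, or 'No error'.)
Step 2

Step 2 is incorrect due to a sign flip.
The step shows: z**2*exp(-z) + 2*z*exp(-z)
The correct value should be: -z**2*exp(-z) + 2*z*exp(-z)

Explanation: The sign of one term was flipped: the term -z**2*exp(-z) was incorrectly written as z**2*exp(-z)
The later steps are derived from this incorrect expression, so the error originates in Step 2.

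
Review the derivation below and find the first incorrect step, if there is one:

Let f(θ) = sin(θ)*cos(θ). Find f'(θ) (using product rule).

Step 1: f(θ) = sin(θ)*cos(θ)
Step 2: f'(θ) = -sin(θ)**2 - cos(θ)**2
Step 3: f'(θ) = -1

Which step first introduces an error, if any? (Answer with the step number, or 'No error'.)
Step 2

Step 2 is incorrect due to a sign flip.
The step shows: -sin(θ)**2 - cos(θ)**2
The correct value should be: -sin(θ)**2 + cos(θ)**2

Explanation: The sign of one term was flipped: the term cos(θ)**2 was incorrectly written as -cos(θ)**2
The later steps are derived from this incorrect expression, so the error originates in Step 2.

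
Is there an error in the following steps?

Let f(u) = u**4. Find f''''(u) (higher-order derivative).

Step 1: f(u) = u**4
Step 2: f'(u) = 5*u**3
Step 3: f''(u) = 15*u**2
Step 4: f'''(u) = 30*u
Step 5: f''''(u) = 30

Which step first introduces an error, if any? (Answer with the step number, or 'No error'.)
Step 2

Step 2 is incorrect due to a wrong coefficient.
The step shows: 5*u**3
The correct value should be: 4*u**3

Explanation: The coefficient 4 was incorrectly written as 5: the term 4*u**3 was incorrectly written as 5*u**3
The later steps are derived from this incorrect expression, so the error originates in Step 2.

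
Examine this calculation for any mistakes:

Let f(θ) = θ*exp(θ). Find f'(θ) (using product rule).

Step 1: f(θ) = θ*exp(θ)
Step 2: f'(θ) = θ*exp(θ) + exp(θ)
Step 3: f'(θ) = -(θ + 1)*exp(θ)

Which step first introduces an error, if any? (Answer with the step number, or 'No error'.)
Step 3

Step 3 is incorrect due to a sign flip.
The step shows: -(θ + 1)*exp(θ)
The correct value should be: (θ + 1)*exp(θ)

Explanation: The sign of the whole expression was flipped: the term (θ + 1)*exp(θ) was incorrectly written as -(θ + 1)*exp(θ)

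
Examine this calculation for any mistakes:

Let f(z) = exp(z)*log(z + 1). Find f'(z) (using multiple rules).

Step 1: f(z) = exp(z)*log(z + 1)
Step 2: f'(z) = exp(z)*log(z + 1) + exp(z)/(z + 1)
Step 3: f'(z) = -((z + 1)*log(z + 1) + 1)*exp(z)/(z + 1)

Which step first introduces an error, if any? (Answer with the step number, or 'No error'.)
Step 3

Step 3 is incorrect due to a sign flip.
The step shows: -((z + 1)*log(z + 1) + 1)*exp(z)/(z + 1)
The correct value should be: ((z + 1)*log(z + 1) + 1)*exp(z)/(z + 1)

Explanation: The sign of the whole expression was flipped: the term ((z + 1)*log(z + 1) + 1)*exp(z)/(z + 1) was incorrectly written as -((z + 1)*log(z + 1) + 1)*exp(z)/(z + 1)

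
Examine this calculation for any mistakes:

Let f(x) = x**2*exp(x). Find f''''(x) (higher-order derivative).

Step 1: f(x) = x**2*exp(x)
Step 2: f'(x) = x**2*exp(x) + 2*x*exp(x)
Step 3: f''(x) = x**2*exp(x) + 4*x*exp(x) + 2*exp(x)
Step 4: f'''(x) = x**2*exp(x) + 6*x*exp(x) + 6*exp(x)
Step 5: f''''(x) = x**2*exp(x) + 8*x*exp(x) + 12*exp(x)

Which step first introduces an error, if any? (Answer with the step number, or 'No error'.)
No error

All steps in this derivation are correct.
The final answer f''''(x) = x**2*exp(x) + 8*x*exp(x) + 12*exp(x) is valid.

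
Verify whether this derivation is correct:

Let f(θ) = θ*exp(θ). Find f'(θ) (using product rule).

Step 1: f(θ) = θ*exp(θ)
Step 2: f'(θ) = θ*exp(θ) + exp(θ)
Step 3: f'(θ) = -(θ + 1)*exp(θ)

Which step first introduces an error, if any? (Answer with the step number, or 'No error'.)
Step 3

Step 3 is incorrect due to a sign flip.
The step shows: -(θ + 1)*exp(θ)
The correct value should be: (θ + 1)*exp(θ)

Explanation: The sign of the whole expression was flipped: the term (θ + 1)*exp(θ) was incorrectly written as -(θ + 1)*exp(θ)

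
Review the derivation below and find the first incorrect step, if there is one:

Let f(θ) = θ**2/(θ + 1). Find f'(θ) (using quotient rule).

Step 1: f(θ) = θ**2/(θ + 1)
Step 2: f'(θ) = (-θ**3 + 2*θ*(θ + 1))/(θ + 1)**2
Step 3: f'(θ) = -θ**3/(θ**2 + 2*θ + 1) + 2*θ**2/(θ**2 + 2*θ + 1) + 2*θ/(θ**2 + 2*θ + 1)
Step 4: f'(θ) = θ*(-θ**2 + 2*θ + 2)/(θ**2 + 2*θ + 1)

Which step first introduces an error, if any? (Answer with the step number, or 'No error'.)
Step 2

Step 2 is incorrect due to a wrong exponent.
The step shows: (-θ**3 + 2*θ*(θ + 1))/(θ + 1)**2
The correct value should be: (-θ**2 + 2*θ*(θ + 1))/(θ + 1)**2

Explanation: The exponent 2 on θ was incorrectly written as 3: the term (-θ**2 + 2*θ*(θ + 1))/(θ + 1)**2 was incorrectly written as (-θ**3 + 2*θ*(θ + 1))/(θ + 1)**2
The later steps are derived from this incorrect expression, so the error originates in Step 2.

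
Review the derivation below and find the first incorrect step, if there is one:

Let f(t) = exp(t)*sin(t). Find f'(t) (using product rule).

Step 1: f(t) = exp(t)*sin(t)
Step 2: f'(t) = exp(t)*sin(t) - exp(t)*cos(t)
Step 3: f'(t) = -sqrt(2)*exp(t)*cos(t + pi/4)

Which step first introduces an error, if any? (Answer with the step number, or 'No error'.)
Step 2

Step 2 is incorrect due to a sign flip.
The step shows: exp(t)*sin(t) - exp(t)*cos(t)
The correct value should be: exp(t)*sin(t) + exp(t)*cos(t)

Explanation: The sign of one term was flipped: the term exp(t)*cos(t) was incorrectly written as -exp(t)*cos(t)
The later steps are derived from this incorrect expression, so the error originates in Step 2.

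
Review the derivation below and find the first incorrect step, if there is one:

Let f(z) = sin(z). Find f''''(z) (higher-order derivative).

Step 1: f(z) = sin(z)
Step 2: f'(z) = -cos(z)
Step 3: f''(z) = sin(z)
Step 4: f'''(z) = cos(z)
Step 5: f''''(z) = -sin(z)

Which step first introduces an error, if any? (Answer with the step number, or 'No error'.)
Step 2

Step 2 is incorrect due to a sign flip.
The step shows: -cos(z)
The correct value should be: cos(z)

Explanation: The sign of the whole expression was flipped: the term cos(z) was incorrectly written as -cos(z)
The later steps are derived from this incorrect expression, so the error originates in Step 2.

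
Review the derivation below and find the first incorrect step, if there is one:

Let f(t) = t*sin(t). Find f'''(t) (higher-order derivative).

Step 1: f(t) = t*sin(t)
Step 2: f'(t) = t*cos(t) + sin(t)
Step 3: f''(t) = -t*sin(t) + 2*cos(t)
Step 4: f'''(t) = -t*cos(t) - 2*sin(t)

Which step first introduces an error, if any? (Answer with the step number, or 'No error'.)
Step 4

Step 4 is incorrect due to a wrong coefficient.
The step shows: -t*cos(t) - 2*sin(t)
The correct value should be: -t*cos(t) - 3*sin(t)

Explanation: The coefficient -3 was incorrectly written as -2: the term -3*sin(t) was incorrectly written as -2*sin(t)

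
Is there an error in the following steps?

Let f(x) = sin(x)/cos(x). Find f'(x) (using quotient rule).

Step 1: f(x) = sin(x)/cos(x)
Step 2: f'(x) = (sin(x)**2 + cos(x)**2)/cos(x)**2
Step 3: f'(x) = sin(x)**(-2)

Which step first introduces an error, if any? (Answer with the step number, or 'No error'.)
Step 3

Step 3 is incorrect due to a wrong trig function.
The step shows: sin(x)**(-2)
The correct value should be: cos(x)**(-2)

Explanation: cos(x) was incorrectly written as sin(x): the term cos(x)**(-2) was incorrectly written as sin(x)**(-2)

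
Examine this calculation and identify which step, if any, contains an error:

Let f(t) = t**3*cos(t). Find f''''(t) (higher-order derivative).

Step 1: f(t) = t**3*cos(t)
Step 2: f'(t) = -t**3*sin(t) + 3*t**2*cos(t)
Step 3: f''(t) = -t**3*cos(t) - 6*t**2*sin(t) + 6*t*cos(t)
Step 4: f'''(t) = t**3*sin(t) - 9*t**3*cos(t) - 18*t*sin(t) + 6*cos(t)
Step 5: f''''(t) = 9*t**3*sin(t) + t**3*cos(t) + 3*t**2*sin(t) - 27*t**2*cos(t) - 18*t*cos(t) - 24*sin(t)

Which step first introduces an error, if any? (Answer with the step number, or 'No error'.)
Step 4

Step 4 is incorrect due to a wrong exponent.
The step shows: t**3*sin(t) - 9*t**3*cos(t) - 18*t*sin(t) + 6*cos(t)
The correct value should be: t**3*sin(t) - 9*t**2*cos(t) - 18*t*sin(t) + 6*cos(t)

Explanation: The exponent 2 on t was incorrectly written as 3: the term -9*t**2*cos(t) was incorrectly written as -9*t**3*cos(t)
The later steps are derived from this incorrect expression, so the error originates in Step 4.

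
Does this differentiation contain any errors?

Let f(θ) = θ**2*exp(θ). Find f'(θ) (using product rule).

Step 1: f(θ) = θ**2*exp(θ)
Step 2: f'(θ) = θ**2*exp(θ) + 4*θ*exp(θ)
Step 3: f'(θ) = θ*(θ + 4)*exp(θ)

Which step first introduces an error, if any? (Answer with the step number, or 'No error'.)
Step 2

Step 2 is incorrect due to a wrong coefficient.
The step shows: θ**2*exp(θ) + 4*θ*exp(θ)
The correct value should be: θ**2*exp(θ) + 2*θ*exp(θ)

Explanation: The coefficient 2 was incorrectly written as 4: the term 2*θ*exp(θ) was incorrectly written as 4*θ*exp(θ)
The later steps are derived from this incorrect expression, so the error originates in Step 2.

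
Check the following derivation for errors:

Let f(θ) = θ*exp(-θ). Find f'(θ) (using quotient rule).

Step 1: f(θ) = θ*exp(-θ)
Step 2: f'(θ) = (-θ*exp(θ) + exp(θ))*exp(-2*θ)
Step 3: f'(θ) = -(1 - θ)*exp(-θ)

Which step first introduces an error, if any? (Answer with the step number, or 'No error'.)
Step 3

Step 3 is incorrect due to a sign flip.
The step shows: -(1 - θ)*exp(-θ)
The correct value should be: (1 - θ)*exp(-θ)

Explanation: The sign of the whole expression was flipped: the term (1 - θ)*exp(-θ) was incorrectly written as -(1 - θ)*exp(-θ)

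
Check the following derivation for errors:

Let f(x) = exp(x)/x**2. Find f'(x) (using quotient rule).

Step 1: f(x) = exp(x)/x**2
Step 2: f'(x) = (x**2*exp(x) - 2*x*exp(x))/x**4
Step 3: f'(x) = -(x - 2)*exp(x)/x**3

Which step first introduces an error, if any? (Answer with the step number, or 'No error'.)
Step 3

Step 3 is incorrect due to a sign flip.
The step shows: -(x - 2)*exp(x)/x**3
The correct value should be: (x - 2)*exp(x)/x**3

Explanation: The sign of the whole expression was flipped: the term (x - 2)*exp(x)/x**3 was incorrectly written as -(x - 2)*exp(x)/x**3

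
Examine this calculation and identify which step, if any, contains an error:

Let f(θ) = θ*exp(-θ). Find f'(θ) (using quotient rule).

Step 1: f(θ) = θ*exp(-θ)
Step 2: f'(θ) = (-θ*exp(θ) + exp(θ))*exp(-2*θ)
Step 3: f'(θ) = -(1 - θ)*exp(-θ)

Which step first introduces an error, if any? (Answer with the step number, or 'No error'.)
Step 3

Step 3 is incorrect due to a sign flip.
The step shows: -(1 - θ)*exp(-θ)
The correct value should be: (1 - θ)*exp(-θ)

Explanation: The sign of the whole expression was flipped: the term (1 - θ)*exp(-θ) was incorrectly written as -(1 - θ)*exp(-θ)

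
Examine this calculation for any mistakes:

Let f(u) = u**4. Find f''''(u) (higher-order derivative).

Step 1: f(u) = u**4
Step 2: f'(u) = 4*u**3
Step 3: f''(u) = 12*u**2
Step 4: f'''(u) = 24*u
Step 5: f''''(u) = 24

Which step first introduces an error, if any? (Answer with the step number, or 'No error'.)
No error

All steps in this derivation are correct.
The final answer f''''(u) = 24 is valid.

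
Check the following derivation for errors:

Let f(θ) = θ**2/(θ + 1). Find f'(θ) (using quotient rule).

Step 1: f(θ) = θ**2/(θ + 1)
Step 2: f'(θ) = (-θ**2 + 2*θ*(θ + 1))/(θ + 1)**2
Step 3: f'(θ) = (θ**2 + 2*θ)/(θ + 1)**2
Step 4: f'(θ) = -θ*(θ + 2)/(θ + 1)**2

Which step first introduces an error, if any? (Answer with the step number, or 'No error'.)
Step 4

Step 4 is incorrect due to a sign flip.
The step shows: -θ*(θ + 2)/(θ + 1)**2
The correct value should be: θ*(θ + 2)/(θ + 1)**2

Explanation: The sign of the whole expression was flipped: the term θ*(θ + 2)/(θ + 1)**2 was incorrectly written as -θ*(θ + 2)/(θ + 1)**2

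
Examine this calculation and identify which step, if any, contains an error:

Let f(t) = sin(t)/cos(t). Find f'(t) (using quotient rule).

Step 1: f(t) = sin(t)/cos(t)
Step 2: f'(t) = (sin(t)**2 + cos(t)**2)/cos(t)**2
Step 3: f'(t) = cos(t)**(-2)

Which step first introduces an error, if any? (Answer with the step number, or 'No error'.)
No error

All steps in this derivation are correct.
The final answer f'(t) = cos(t)**(-2) is valid.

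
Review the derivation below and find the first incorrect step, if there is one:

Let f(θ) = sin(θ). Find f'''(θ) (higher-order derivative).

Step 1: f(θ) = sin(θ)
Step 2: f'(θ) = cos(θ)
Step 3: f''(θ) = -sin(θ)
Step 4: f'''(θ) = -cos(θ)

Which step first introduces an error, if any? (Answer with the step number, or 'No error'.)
No error

All steps in this derivation are correct.
The final answer f'''(θ) = -cos(θ) is valid.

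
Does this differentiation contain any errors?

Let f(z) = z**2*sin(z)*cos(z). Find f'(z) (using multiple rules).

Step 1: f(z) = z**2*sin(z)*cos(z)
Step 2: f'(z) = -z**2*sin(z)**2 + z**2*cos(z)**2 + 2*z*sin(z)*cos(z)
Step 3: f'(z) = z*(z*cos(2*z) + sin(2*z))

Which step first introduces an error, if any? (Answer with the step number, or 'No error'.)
No error

All steps in this derivation are correct.
The final answer f'(z) = z*(z*cos(2*z) + sin(2*z)) is valid.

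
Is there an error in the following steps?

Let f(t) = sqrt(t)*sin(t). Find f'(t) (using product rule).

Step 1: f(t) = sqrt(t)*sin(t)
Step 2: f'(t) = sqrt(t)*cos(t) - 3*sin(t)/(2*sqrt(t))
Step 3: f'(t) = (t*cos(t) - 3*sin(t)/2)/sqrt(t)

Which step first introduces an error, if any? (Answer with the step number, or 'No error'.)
Step 2

Step 2 is incorrect due to a wrong coefficient.
The step shows: sqrt(t)*cos(t) - 3*sin(t)/(2*sqrt(t))
The correct value should be: sqrt(t)*cos(t) + sin(t)/(2*sqrt(t))

Explanation: The coefficient 1/2 was incorrectly written as -3/2: the term sin(t)/(2*sqrt(t)) was incorrectly written as -3*sin(t)/(2*sqrt(t))
The later steps are derived from this incorrect expression, so the error originates in Step 2.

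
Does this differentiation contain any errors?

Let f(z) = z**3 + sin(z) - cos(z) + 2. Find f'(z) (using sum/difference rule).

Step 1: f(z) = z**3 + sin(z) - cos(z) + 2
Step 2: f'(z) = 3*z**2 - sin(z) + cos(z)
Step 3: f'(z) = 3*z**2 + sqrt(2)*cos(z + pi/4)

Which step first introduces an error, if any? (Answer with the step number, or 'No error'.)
Step 2

Step 2 is incorrect due to a sign flip.
The step shows: 3*z**2 - sin(z) + cos(z)
The correct value should be: 3*z**2 + sin(z) + cos(z)

Explanation: The sign of one term was flipped: the term sin(z) was incorrectly written as -sin(z)
The later steps are derived from this incorrect expression, so the error originates in Step 2.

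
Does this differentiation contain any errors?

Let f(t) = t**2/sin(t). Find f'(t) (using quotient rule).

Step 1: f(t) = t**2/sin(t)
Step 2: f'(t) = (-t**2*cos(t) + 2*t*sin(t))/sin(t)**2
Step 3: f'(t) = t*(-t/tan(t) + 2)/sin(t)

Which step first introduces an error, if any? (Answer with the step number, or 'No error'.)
No error

All steps in this derivation are correct.
The final answer f'(t) = t*(-t/tan(t) + 2)/sin(t) is valid.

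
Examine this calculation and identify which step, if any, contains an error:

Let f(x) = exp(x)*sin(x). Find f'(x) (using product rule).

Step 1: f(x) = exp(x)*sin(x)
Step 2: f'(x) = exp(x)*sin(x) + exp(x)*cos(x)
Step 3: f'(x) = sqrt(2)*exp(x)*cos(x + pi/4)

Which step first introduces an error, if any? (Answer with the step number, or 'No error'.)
Step 3

Step 3 is incorrect due to a wrong trig function.
The step shows: sqrt(2)*exp(x)*cos(x + pi/4)
The correct value should be: sqrt(2)*exp(x)*sin(x + pi/4)

Explanation: sin(x + pi/4) was incorrectly written as cos(x + pi/4): the term sqrt(2)*exp(x)*sin(x + pi/4) was incorrectly written as sqrt(2)*exp(x)*cos(x + pi/4)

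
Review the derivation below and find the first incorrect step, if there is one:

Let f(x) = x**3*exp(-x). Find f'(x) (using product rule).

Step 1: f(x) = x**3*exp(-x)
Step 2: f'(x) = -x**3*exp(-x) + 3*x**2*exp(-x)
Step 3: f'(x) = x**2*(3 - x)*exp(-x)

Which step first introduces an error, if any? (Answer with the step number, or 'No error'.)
No error

All steps in this derivation are correct.
The final answer f'(x) = x**2*(3 - x)*exp(-x) is valid.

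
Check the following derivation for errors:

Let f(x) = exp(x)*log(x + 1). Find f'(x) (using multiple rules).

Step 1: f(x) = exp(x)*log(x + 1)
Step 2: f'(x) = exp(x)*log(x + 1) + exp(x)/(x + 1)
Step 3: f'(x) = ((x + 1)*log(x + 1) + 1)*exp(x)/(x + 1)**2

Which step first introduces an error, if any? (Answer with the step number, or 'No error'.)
Step 3

Step 3 is incorrect due to a wrong exponent.
The step shows: ((x + 1)*log(x + 1) + 1)*exp(x)/(x + 1)**2
The correct value should be: ((x + 1)*log(x + 1) + 1)*exp(x)/(x + 1)

Explanation: The exponent -1 on x + 1 was incorrectly written as -2: the term ((x + 1)*log(x + 1) + 1)*exp(x)/(x + 1) was incorrectly written as ((x + 1)*log(x + 1) + 1)*exp(x)/(x + 1)**2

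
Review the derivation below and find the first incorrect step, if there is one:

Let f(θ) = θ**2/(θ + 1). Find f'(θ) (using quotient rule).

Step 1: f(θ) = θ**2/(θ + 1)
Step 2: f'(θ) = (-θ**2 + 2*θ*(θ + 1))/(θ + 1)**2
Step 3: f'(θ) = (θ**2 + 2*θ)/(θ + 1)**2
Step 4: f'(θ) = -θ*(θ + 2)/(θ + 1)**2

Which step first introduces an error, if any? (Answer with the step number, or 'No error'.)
Step 4

Step 4 is incorrect due to a sign flip.
The step shows: -θ*(θ + 2)/(θ + 1)**2
The correct value should be: θ*(θ + 2)/(θ + 1)**2

Explanation: The sign of the whole expression was flipped: the term θ*(θ + 2)/(θ + 1)**2 was incorrectly written as -θ*(θ + 2)/(θ + 1)**2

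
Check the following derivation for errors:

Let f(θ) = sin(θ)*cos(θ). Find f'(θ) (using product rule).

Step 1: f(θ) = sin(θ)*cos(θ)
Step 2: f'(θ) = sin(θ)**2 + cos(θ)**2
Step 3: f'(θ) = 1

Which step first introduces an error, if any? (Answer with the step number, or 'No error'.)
Step 2

Step 2 is incorrect due to a sign flip.
The step shows: sin(θ)**2 + cos(θ)**2
The correct value should be: -sin(θ)**2 + cos(θ)**2

Explanation: The sign of one term was flipped: the term -sin(θ)**2 was incorrectly written as sin(θ)**2
The later steps are derived from this incorrect expression, so the error originates in Step 2.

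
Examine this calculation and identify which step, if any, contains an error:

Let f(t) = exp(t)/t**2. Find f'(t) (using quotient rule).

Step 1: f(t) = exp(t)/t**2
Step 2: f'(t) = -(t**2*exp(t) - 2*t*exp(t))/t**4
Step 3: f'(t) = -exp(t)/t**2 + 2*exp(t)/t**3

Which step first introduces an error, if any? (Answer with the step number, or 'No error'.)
Step 2

Step 2 is incorrect due to a sign flip.
The step shows: -(t**2*exp(t) - 2*t*exp(t))/t**4
The correct value should be: (t**2*exp(t) - 2*t*exp(t))/t**4

Explanation: The sign of the whole expression was flipped: the term (t**2*exp(t) - 2*t*exp(t))/t**4 was incorrectly written as -(t**2*exp(t) - 2*t*exp(t))/t**4
The later steps are derived from this incorrect expression, so the error originates in Step 2.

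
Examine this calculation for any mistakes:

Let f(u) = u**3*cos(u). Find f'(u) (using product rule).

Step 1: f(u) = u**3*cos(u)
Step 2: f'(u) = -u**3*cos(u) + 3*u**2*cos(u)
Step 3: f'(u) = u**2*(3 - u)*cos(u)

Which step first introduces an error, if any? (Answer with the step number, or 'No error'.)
Step 2

Step 2 is incorrect due to a wrong trig function.
The step shows: -u**3*cos(u) + 3*u**2*cos(u)
The correct value should be: -u**3*sin(u) + 3*u**2*cos(u)

Explanation: sin(u) was incorrectly written as cos(u): the term -u**3*sin(u) was incorrectly written as -u**3*cos(u)
The later steps are derived from this incorrect expression, so the error originates in Step 2.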